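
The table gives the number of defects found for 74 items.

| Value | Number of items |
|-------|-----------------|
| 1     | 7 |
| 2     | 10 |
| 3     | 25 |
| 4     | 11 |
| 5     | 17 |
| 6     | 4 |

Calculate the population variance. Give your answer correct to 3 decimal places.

1.869

Values: 1, 2, 3, 4, 5, 6
n = 74, Σfx = 255, mean = 3.4459
Σfx² = 1017
Σf(x − x̄)² = Σfx² − (Σfx)²/n = 1017 − 255²/74 = 138.2838
Population variance = 138.2838 / 74 = 1.8687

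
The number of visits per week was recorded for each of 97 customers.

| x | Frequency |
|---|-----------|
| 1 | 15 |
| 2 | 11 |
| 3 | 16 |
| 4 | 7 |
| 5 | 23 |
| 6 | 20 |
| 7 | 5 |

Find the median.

4

Cumulative frequencies: 15, 26, 42, 49, 72, 92, 97
n = 97, so the median is the value in position (n+1)/2 = 49.
Position 49 falls at value 4.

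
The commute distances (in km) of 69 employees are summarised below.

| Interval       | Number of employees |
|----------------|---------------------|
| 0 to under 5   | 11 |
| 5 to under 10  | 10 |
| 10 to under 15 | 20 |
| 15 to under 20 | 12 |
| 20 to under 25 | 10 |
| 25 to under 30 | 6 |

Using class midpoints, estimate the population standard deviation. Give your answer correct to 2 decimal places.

Midpoints: 2.5, 7.5, 12.5, 17.5, 22.5, 27.5
n = 69, Σfm = 952.5, mean = 13.8043
Σfm² = 17031.25
Σf(m − x̄)² = Σfm² − (Σfm)²/n = 17031.25 − 952.5²/69 = 3882.6087
Population variance = 3882.6087 / 69 = 56.2697
Standard deviation = √56.2697 = 7.5013

7.50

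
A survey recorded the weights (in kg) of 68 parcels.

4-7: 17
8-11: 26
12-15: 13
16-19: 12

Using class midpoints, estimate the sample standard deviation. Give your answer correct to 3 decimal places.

Midpoints: 5.5, 9.5, 13.5, 17.5
n = 68, Σfm = 726, mean = 10.6765
Σfm² = 8905
Σf(m − x̄)² = Σfm² − (Σfm)²/n = 8905 − 726²/68 = 1153.8824
Sample variance = 1153.8824 / 67 = 17.2221
Standard deviation = √17.2221 = 4.1500

4.150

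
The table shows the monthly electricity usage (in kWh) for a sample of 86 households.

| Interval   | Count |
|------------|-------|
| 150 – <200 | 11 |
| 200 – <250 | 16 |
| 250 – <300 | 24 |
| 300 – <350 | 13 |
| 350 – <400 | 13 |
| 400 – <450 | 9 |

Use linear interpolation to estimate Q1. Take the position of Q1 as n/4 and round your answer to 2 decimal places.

Cumulative frequencies: 11, 27, 51, 64, 77, 86
n = 86; position = n/4 = 21.5.
This falls in the class 200 – <250: L = 200, F = 11, f = 16, h = 50.
Lower quartile ≈ 200 + ((21.5 − 11) / 16) × 50 = 232.8125

232.81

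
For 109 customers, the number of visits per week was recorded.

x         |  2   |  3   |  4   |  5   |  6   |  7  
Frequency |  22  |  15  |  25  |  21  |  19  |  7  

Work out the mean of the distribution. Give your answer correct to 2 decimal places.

4.19

Values: 2, 3, 4, 5, 6, 7
Σfx = 22×2 + 15×3 + 25×4 + 21×5 + 19×6 + 7×7 = 457
n = Σf = 109
Mean = 457 / 109 = 4.1927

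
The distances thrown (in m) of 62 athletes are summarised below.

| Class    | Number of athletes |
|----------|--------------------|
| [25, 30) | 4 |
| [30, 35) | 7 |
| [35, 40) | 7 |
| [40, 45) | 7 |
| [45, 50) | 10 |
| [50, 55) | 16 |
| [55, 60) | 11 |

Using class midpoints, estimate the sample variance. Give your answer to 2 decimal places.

Midpoints: 27.5, 32.5, 37.5, 42.5, 47.5, 52.5, 57.5
n = 62, Σfm = 2845, mean = 45.8871
Σfm² = 135937.5
Σf(m − x̄)² = Σfm² − (Σfm)²/n = 135937.5 − 2845²/62 = 5388.7097
Sample variance = 5388.7097 / 61 = 88.3395

88.34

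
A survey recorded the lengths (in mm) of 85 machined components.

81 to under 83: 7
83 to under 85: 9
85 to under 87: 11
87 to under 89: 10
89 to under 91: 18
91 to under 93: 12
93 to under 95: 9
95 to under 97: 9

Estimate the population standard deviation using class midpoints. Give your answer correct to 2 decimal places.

4.15

Midpoints: 82, 84, 86, 88, 90, 92, 94, 96
n = 85, Σfm = 7590, mean = 89.2941
Σfm² = 679204
Σf(m − x̄)² = Σfm² − (Σfm)²/n = 679204 − 7590²/85 = 1461.6471
Population variance = 1461.6471 / 85 = 17.1958
Standard deviation = √17.1958 = 4.1468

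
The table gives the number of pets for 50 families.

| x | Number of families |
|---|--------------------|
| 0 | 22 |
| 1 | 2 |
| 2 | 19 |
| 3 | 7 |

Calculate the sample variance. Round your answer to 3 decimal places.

1.359

Values: 0, 1, 2, 3
n = 50, Σfx = 61, mean = 1.2200
Σfx² = 141
Σf(x − x̄)² = Σfx² − (Σfx)²/n = 141 − 61²/50 = 66.5800
Sample variance = 66.5800 / 49 = 1.3588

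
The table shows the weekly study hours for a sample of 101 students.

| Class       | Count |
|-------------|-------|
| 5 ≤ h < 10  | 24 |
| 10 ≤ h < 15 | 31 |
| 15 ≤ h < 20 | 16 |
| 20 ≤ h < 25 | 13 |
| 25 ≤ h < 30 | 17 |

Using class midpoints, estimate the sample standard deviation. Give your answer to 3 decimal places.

Midpoints: 7.5, 12.5, 17.5, 22.5, 27.5
n = 101, Σfm = 1607.5, mean = 15.9158
Σfm² = 30531.25
Σf(m − x̄)² = Σfm² − (Σfm)²/n = 30531.25 − 1607.5²/101 = 4946.5347
Sample variance = 4946.5347 / 100 = 49.4653
Standard deviation = √49.4653 = 7.0332

7.033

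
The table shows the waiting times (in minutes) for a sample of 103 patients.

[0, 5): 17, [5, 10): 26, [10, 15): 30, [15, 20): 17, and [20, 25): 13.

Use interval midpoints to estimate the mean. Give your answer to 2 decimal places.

Midpoints: 2.5, 7.5, 12.5, 17.5, 22.5
Σfm = 17×2.5 + 26×7.5 + 30×12.5 + 17×17.5 + 13×22.5 = 1202.5
n = Σf = 103
Mean = 1202.5 / 103 = 11.6748

11.67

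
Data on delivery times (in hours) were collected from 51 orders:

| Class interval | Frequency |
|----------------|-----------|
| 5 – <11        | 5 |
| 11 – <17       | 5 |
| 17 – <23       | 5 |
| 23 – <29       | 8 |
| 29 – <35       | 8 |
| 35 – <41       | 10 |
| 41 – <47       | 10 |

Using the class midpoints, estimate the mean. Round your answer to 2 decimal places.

Midpoints: 8, 14, 20, 26, 32, 38, 44
Σfm = 5×8 + 5×14 + 5×20 + 8×26 + 8×32 + 10×38 + 10×44 = 1494
n = Σf = 51
Mean = 1494 / 51 = 29.2941

29.29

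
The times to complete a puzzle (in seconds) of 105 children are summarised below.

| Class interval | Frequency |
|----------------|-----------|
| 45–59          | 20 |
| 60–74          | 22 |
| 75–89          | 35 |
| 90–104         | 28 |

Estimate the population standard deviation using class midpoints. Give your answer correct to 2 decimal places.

15.97

Midpoints: 52, 67, 82, 97
n = 105, Σfm = 8100, mean = 77.1429
Σfm² = 651630
Σf(m − x̄)² = Σfm² − (Σfm)²/n = 651630 − 8100²/105 = 26772.8571
Population variance = 26772.8571 / 105 = 254.9796
Standard deviation = √254.9796 = 15.9681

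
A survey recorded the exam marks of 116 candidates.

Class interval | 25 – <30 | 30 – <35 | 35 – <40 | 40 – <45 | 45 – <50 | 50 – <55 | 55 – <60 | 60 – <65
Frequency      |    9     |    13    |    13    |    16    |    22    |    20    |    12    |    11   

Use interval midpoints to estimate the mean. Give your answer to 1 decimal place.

45.8

Midpoints: 27.5, 32.5, 37.5, 42.5, 47.5, 52.5, 57.5, 62.5
Σfm = 9×27.5 + 13×32.5 + 13×37.5 + 16×42.5 + 22×47.5 + 20×52.5 + 12×57.5 + 11×62.5 = 5310
n = Σf = 116
Mean = 5310 / 116 = 45.7759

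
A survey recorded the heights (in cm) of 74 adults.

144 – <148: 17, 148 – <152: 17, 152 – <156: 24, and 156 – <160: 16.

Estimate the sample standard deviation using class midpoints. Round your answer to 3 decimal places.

Midpoints: 146, 150, 154, 158
n = 74, Σfm = 11256, mean = 152.1081
Σfm² = 1713480
Σf(m − x̄)² = Σfm² − (Σfm)²/n = 1713480 − 11256²/74 = 1351.1351
Sample variance = 1351.1351 / 73 = 18.5087
Standard deviation = √18.5087 = 4.3022

4.302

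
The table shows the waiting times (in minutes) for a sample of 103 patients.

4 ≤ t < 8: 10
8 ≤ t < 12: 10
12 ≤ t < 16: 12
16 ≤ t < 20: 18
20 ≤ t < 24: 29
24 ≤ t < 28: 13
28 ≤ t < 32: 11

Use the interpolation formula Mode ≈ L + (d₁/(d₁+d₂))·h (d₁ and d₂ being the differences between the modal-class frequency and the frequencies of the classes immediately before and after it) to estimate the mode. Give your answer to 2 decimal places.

Modal class: 20 ≤ t < 24 (highest frequency 29).
d₁ = 29 − 18 = 11, d₂ = 29 − 13 = 16
Mode ≈ 20 + (11/(11+16)) × 4 = 20 + 1.6296 = 21.6296

21.63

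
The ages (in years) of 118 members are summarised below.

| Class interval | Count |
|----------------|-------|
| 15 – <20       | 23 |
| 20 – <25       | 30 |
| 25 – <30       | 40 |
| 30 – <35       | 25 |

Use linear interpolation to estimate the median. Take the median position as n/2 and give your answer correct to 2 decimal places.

25.75

Cumulative frequencies: 23, 53, 93, 118
n = 118; position = n/2 = 59.
This falls in the class 25 – <30: L = 25, F = 53, f = 40, h = 5.
Median ≈ 25 + ((59 − 53) / 40) × 5 = 25.7500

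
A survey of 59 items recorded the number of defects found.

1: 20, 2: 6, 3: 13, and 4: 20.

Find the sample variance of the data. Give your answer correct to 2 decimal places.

1.63

Values: 1, 2, 3, 4
n = 59, Σfx = 151, mean = 2.5593
Σfx² = 481
Σf(x − x̄)² = Σfx² − (Σfx)²/n = 481 − 151²/59 = 94.5424
Sample variance = 94.5424 / 58 = 1.6300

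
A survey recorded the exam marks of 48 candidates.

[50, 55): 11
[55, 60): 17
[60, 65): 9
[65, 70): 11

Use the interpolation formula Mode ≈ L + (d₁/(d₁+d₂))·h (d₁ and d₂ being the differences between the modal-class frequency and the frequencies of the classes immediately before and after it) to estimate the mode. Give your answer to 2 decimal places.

57.14

Modal class: [55, 60) (highest frequency 17).
d₁ = 17 − 11 = 6, d₂ = 17 − 9 = 8
Mode ≈ 55 + (6/(6+8)) × 5 = 55 + 2.1429 = 57.1429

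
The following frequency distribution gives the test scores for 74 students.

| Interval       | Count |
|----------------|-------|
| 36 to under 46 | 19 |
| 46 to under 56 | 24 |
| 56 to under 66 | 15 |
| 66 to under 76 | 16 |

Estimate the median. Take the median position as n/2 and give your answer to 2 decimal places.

53.50

Cumulative frequencies: 19, 43, 58, 74
n = 74; position = n/2 = 37.
This falls in the class 46 to under 56: L = 46, F = 19, f = 24, h = 10.
Median ≈ 46 + ((37 − 19) / 24) × 10 = 53.5000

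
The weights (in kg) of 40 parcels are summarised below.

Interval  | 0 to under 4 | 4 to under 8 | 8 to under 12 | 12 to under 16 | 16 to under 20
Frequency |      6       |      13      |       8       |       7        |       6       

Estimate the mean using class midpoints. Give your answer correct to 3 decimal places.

Midpoints: 2, 6, 10, 14, 18
Σfm = 6×2 + 13×6 + 8×10 + 7×14 + 6×18 = 376
n = Σf = 40
Mean = 376 / 40 = 9.4000

9.400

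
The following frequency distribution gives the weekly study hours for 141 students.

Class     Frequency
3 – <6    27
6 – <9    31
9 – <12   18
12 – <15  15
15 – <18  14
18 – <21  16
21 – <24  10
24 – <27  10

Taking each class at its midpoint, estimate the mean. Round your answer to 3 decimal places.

12.543

Midpoints: 4.5, 7.5, 10.5, 13.5, 16.5, 19.5, 22.5, 25.5
Σfm = 27×4.5 + 31×7.5 + 18×10.5 + 15×13.5 + 14×16.5 + 16×19.5 + 10×22.5 + 10×25.5 = 1768.5
n = Σf = 141
Mean = 1768.5 / 141 = 12.5426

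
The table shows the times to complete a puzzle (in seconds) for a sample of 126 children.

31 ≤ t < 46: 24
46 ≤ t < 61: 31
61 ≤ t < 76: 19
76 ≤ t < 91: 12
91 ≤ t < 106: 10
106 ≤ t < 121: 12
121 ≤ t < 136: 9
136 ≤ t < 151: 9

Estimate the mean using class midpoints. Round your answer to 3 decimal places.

Midpoints: 38.5, 53.5, 68.5, 83.5, 98.5, 113.5, 128.5, 143.5
Σfm = 24×38.5 + 31×53.5 + 19×68.5 + 12×83.5 + 10×98.5 + 12×113.5 + 9×128.5 + 9×143.5 = 9681
n = Σf = 126
Mean = 9681 / 126 = 76.8333

76.833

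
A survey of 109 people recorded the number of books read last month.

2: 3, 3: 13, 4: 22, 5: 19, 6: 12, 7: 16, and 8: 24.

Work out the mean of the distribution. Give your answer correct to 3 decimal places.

Values: 2, 3, 4, 5, 6, 7, 8
Σfx = 3×2 + 13×3 + 22×4 + 19×5 + 12×6 + 16×7 + 24×8 = 604
n = Σf = 109
Mean = 604 / 109 = 5.5413

5.541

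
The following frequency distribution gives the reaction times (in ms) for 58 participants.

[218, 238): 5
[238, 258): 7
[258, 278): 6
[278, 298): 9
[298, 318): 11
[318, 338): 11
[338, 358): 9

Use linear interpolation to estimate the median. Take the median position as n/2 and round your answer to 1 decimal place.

Cumulative frequencies: 5, 12, 18, 27, 38, 49, 58
n = 58; position = n/2 = 29.
This falls in the class [298, 318): L = 298, F = 27, f = 11, h = 20.
Median ≈ 298 + ((29 − 27) / 11) × 20 = 301.6364

301.6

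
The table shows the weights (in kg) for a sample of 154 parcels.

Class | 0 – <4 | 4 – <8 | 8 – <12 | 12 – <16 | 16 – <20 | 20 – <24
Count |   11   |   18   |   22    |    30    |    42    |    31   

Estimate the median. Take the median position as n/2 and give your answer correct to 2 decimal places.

15.47

Cumulative frequencies: 11, 29, 51, 81, 123, 154
n = 154; position = n/2 = 77.
This falls in the class 12 – <16: L = 12, F = 51, f = 30, h = 4.
Median ≈ 12 + ((77 − 51) / 30) × 4 = 15.4667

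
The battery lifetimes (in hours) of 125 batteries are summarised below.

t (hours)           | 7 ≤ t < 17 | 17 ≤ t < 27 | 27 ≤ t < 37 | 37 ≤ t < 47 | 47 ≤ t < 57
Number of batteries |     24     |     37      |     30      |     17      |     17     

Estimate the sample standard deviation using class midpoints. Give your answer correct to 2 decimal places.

Midpoints: 12, 22, 32, 42, 52
n = 125, Σfm = 3660, mean = 29.2800
Σfm² = 128040
Σf(m − x̄)² = Σfm² − (Σfm)²/n = 128040 − 3660²/125 = 20875.2000
Sample variance = 20875.2000 / 124 = 168.3484
Standard deviation = √168.3484 = 12.9749

12.97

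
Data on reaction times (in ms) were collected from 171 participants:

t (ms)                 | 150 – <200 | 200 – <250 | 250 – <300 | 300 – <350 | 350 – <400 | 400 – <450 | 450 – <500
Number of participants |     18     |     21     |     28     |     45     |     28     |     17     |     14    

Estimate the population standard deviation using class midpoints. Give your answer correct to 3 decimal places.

84.954

Midpoints: 175, 225, 275, 325, 375, 425, 475
n = 171, Σfm = 54575, mean = 319.1520
Σfm² = 18651875
Σf(m − x̄)² = Σfm² − (Σfm)²/n = 18651875 − 54575²/171 = 1234152.0468
Population variance = 1234152.0468 / 171 = 7217.2634
Standard deviation = √7217.2634 = 84.9545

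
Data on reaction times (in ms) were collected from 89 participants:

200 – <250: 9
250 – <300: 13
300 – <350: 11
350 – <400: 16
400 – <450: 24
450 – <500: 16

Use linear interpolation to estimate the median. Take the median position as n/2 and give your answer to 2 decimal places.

Cumulative frequencies: 9, 22, 33, 49, 73, 89
n = 89; position = n/2 = 44.5.
This falls in the class 350 – <400: L = 350, F = 33, f = 16, h = 50.
Median ≈ 350 + ((44.5 − 33) / 16) × 50 = 385.9375

385.94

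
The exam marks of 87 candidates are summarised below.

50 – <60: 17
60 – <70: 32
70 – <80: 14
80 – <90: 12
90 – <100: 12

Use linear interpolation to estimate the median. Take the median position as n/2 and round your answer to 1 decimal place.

68.3

Cumulative frequencies: 17, 49, 63, 75, 87
n = 87; position = n/2 = 43.5.
This falls in the class 60 – <70: L = 60, F = 17, f = 32, h = 10.
Median ≈ 60 + ((43.5 − 17) / 32) × 10 = 68.2812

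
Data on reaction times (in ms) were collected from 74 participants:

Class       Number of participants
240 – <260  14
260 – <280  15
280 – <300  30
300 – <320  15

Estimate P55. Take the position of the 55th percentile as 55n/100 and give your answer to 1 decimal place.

Cumulative frequencies: 14, 29, 59, 74
n = 74; position = 55n/100 = 40.7.
This falls in the class 280 – <300: L = 280, F = 29, f = 30, h = 20.
55th percentile ≈ 280 + ((40.7 − 29) / 30) × 20 = 287.8000

287.8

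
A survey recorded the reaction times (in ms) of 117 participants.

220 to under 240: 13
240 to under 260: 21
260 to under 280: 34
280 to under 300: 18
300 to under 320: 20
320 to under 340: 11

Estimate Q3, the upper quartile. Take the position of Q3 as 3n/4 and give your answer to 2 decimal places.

Cumulative frequencies: 13, 34, 68, 86, 106, 117
n = 117; position = 3n/4 = 87.75.
This falls in the class 300 to under 320: L = 300, F = 86, f = 20, h = 20.
Upper quartile ≈ 300 + ((87.75 − 86) / 20) × 20 = 301.7500

301.75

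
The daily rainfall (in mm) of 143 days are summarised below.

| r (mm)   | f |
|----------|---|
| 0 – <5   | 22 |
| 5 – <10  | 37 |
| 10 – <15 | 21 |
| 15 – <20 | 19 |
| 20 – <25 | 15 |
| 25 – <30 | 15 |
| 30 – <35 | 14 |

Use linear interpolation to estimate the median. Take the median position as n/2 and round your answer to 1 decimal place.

Cumulative frequencies: 22, 59, 80, 99, 114, 129, 143
n = 143; position = n/2 = 71.5.
This falls in the class 10 – <15: L = 10, F = 59, f = 21, h = 5.
Median ≈ 10 + ((71.5 − 59) / 21) × 5 = 12.9762

13.0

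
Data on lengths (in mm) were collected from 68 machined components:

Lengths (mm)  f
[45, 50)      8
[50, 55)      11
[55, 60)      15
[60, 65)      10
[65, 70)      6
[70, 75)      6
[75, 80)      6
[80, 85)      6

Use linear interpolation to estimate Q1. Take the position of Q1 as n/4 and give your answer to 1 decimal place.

54.1

Cumulative frequencies: 8, 19, 34, 44, 50, 56, 62, 68
n = 68; position = n/4 = 17.
This falls in the class [50, 55): L = 50, F = 8, f = 11, h = 5.
Lower quartile ≈ 50 + ((17 − 8) / 11) × 5 = 54.0909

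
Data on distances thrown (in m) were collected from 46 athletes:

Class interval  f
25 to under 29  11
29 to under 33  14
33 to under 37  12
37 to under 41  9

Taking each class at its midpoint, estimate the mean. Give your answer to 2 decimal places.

Midpoints: 27, 31, 35, 39
Σfm = 11×27 + 14×31 + 12×35 + 9×39 = 1502
n = Σf = 46
Mean = 1502 / 46 = 32.6522

32.65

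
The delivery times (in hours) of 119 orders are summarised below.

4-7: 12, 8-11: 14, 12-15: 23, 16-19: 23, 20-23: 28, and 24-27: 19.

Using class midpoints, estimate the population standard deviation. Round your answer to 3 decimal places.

6.215

Midpoints: 5.5, 9.5, 13.5, 17.5, 21.5, 25.5
n = 119, Σfm = 1998.5, mean = 16.7941
Σfm² = 38159.75
Σf(m − x̄)² = Σfm² − (Σfm)²/n = 38159.75 − 1998.5²/119 = 4596.7059
Population variance = 4596.7059 / 119 = 38.6278
Standard deviation = √38.6278 = 6.2151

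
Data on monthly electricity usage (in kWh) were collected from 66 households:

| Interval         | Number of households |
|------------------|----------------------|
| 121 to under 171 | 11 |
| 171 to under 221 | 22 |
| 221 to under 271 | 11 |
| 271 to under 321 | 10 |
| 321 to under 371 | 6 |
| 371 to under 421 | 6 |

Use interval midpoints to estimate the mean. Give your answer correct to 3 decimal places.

242.970

Midpoints: 146, 196, 246, 296, 346, 396
Σfm = 11×146 + 22×196 + 11×246 + 10×296 + 6×346 + 6×396 = 16036
n = Σf = 66
Mean = 16036 / 66 = 242.9697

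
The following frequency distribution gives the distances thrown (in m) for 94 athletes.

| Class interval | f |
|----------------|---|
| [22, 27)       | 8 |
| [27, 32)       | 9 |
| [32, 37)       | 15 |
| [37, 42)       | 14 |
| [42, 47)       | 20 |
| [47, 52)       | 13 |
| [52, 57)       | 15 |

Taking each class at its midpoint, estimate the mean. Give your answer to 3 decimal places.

41.309

Midpoints: 24.5, 29.5, 34.5, 39.5, 44.5, 49.5, 54.5
Σfm = 8×24.5 + 9×29.5 + 15×34.5 + 14×39.5 + 20×44.5 + 13×49.5 + 15×54.5 = 3883
n = Σf = 94
Mean = 3883 / 94 = 41.3085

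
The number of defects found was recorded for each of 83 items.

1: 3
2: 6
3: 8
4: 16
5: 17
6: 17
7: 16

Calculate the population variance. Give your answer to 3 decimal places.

Values: 1, 2, 3, 4, 5, 6, 7
n = 83, Σfx = 402, mean = 4.8434
Σfx² = 2176
Σf(x − x̄)² = Σfx² − (Σfx)²/n = 2176 − 402²/83 = 228.9639
Population variance = 228.9639 / 83 = 2.7586

2.759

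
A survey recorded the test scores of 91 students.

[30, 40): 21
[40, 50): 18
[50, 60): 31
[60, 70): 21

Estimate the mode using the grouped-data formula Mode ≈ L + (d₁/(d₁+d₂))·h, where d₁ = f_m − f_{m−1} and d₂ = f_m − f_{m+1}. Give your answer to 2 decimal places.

55.65

Modal class: [50, 60) (highest frequency 31).
d₁ = 31 − 18 = 13, d₂ = 31 − 21 = 10
Mode ≈ 50 + (13/(13+10)) × 10 = 50 + 5.6522 = 55.6522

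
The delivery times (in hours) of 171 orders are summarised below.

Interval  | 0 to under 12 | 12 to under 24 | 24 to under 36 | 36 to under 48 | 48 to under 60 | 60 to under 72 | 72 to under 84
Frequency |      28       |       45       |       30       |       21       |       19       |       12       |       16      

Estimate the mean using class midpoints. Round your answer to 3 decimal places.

Midpoints: 6, 18, 30, 42, 54, 66, 78
Σfm = 28×6 + 45×18 + 30×30 + 21×42 + 19×54 + 12×66 + 16×78 = 5826
n = Σf = 171
Mean = 5826 / 171 = 34.0702

34.070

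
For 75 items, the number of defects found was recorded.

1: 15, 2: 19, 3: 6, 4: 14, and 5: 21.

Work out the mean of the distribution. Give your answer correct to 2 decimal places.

3.09

Values: 1, 2, 3, 4, 5
Σfx = 15×1 + 19×2 + 6×3 + 14×4 + 21×5 = 232
n = Σf = 75
Mean = 232 / 75 = 3.0933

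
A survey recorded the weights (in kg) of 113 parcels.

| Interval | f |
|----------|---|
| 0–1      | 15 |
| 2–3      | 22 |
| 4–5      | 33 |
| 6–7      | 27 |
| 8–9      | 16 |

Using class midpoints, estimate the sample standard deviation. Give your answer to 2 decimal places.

Midpoints: 0.5, 2.5, 4.5, 6.5, 8.5
n = 113, Σfm = 522.5, mean = 4.6239
Σfm² = 3106.25
Σf(m − x̄)² = Σfm² − (Σfm)²/n = 3106.25 − 522.5²/113 = 690.2655
Sample variance = 690.2655 / 112 = 6.1631
Standard deviation = √6.1631 = 2.4826

2.48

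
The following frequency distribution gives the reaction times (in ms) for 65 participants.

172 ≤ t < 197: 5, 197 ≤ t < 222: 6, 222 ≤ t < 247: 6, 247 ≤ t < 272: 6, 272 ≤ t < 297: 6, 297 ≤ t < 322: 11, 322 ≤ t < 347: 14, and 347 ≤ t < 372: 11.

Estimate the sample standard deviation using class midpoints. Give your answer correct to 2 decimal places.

Midpoints: 184.5, 209.5, 234.5, 259.5, 284.5, 309.5, 334.5, 359.5
n = 65, Σfm = 18892.5, mean = 290.6538
Σfm² = 5694966.25
Σf(m − x̄)² = Σfm² − (Σfm)²/n = 5694966.25 − 18892.5²/65 = 203788.4615
Sample variance = 203788.4615 / 64 = 3184.1947
Standard deviation = √3184.1947 = 56.4287

56.43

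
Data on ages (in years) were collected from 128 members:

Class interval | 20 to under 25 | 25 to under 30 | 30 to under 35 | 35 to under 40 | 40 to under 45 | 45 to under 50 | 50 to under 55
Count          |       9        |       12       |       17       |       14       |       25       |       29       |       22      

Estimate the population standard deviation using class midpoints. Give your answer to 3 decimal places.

Midpoints: 22.5, 27.5, 32.5, 37.5, 42.5, 47.5, 52.5
n = 128, Σfm = 5205, mean = 40.6641
Σfm² = 222500
Σf(m − x̄)² = Σfm² − (Σfm)²/n = 222500 − 5205²/128 = 10843.5547
Population variance = 10843.5547 / 128 = 84.7153
Standard deviation = √84.7153 = 9.2041

9.204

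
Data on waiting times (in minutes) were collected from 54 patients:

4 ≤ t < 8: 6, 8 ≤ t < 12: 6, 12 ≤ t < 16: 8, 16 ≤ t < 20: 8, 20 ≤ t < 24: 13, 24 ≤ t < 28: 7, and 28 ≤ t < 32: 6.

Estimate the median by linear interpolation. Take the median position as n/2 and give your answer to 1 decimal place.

Cumulative frequencies: 6, 12, 20, 28, 41, 48, 54
n = 54; position = n/2 = 27.
This falls in the class 16 ≤ t < 20: L = 16, F = 20, f = 8, h = 4.
Median ≈ 16 + ((27 − 20) / 8) × 4 = 19.5000

19.5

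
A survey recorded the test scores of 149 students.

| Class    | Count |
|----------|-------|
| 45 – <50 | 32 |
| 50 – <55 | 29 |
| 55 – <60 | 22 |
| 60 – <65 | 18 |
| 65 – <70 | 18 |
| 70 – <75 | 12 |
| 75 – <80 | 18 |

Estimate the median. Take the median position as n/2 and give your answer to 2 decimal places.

Cumulative frequencies: 32, 61, 83, 101, 119, 131, 149
n = 149; position = n/2 = 74.5.
This falls in the class 55 – <60: L = 55, F = 61, f = 22, h = 5.
Median ≈ 55 + ((74.5 − 61) / 22) × 5 = 58.0682

58.07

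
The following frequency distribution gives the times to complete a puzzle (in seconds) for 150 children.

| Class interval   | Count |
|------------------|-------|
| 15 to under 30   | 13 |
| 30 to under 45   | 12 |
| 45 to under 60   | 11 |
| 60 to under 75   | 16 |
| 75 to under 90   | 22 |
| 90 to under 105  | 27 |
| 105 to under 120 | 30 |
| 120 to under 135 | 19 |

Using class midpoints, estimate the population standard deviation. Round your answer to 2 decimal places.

32.21

Midpoints: 22.5, 37.5, 52.5, 67.5, 82.5, 97.5, 112.5, 127.5
n = 150, Σfm = 12645, mean = 84.3000
Σfm² = 1221637.5
Σf(m − x̄)² = Σfm² − (Σfm)²/n = 1221637.5 − 12645²/150 = 155664.0000
Population variance = 155664.0000 / 150 = 1037.7600
Standard deviation = √1037.7600 = 32.2143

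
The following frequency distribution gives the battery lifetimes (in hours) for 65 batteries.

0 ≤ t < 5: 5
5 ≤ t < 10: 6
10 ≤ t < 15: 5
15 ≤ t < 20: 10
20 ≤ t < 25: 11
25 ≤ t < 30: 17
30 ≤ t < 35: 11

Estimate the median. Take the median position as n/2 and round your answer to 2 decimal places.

22.95

Cumulative frequencies: 5, 11, 16, 26, 37, 54, 65
n = 65; position = n/2 = 32.5.
This falls in the class 20 ≤ t < 25: L = 20, F = 26, f = 11, h = 5.
Median ≈ 20 + ((32.5 − 26) / 11) × 5 = 22.9545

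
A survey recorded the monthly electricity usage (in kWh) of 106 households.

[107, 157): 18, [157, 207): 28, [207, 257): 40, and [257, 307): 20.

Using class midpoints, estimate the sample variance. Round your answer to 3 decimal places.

Midpoints: 132, 182, 232, 282
n = 106, Σfm = 22392, mean = 211.2453
Σfm² = 4984544
Σf(m − x̄)² = Σfm² − (Σfm)²/n = 4984544 − 22392²/106 = 254339.6226
Sample variance = 254339.6226 / 105 = 2422.2821

2422.282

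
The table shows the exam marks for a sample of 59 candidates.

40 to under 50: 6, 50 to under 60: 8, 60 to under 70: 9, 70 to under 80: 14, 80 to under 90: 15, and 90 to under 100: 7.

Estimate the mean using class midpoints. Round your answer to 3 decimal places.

72.627

Midpoints: 45, 55, 65, 75, 85, 95
Σfm = 6×45 + 8×55 + 9×65 + 14×75 + 15×85 + 7×95 = 4285
n = Σf = 59
Mean = 4285 / 59 = 72.6271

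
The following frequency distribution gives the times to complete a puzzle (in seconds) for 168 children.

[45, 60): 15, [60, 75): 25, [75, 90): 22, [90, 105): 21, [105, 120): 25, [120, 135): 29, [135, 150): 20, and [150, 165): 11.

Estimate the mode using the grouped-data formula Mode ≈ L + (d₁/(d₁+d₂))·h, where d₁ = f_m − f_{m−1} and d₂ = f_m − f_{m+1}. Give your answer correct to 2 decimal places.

124.62

Modal class: [120, 135) (highest frequency 29).
d₁ = 29 − 25 = 4, d₂ = 29 − 20 = 9
Mode ≈ 120 + (4/(4+9)) × 15 = 120 + 4.6154 = 124.6154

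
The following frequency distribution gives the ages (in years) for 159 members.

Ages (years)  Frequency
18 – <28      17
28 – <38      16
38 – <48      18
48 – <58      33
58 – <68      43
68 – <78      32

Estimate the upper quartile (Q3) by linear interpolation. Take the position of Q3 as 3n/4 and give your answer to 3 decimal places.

66.198

Cumulative frequencies: 17, 33, 51, 84, 127, 159
n = 159; position = 3n/4 = 119.25.
This falls in the class 58 – <68: L = 58, F = 84, f = 43, h = 10.
Upper quartile ≈ 58 + ((119.25 − 84) / 43) × 10 = 66.1977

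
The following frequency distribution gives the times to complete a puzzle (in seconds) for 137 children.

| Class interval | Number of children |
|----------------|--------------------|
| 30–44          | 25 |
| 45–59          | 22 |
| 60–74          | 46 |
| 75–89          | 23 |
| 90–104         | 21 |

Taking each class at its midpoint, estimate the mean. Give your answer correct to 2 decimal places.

Midpoints: 37, 52, 67, 82, 97
Σfm = 25×37 + 22×52 + 46×67 + 23×82 + 21×97 = 9074
n = Σf = 137
Mean = 9074 / 137 = 66.2336

66.23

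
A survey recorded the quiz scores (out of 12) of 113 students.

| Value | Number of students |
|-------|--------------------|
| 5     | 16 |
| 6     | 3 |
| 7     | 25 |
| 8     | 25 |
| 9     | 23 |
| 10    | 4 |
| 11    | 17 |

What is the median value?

Cumulative frequencies: 16, 19, 44, 69, 92, 96, 113
n = 113, so the median is the value in position (n+1)/2 = 57.
Position 57 falls at value 8.

8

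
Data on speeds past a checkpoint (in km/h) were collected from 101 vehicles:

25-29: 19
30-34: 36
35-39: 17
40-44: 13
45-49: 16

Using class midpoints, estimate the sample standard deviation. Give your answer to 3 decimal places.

Midpoints: 27, 32, 37, 42, 47
n = 101, Σfm = 3592, mean = 35.5644
Σfm² = 132264
Σf(m − x̄)² = Σfm² − (Σfm)²/n = 132264 − 3592²/101 = 4516.8317
Sample variance = 4516.8317 / 100 = 45.1683
Standard deviation = √45.1683 = 6.7207

6.721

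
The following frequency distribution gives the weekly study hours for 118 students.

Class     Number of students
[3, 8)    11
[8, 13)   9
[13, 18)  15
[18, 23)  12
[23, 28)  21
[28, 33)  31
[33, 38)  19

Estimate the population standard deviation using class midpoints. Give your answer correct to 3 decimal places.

9.429

Midpoints: 5.5, 10.5, 15.5, 20.5, 25.5, 30.5, 35.5
n = 118, Σfm = 2789, mean = 23.6356
Σfm² = 76409.5
Σf(m − x̄)² = Σfm² − (Σfm)²/n = 76409.5 − 2789²/118 = 10489.8305
Population variance = 10489.8305 / 118 = 88.8969
Standard deviation = √88.8969 = 9.4285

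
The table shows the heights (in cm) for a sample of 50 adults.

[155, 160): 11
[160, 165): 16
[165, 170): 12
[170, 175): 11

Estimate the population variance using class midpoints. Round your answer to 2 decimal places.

28.21

Midpoints: 157.5, 162.5, 167.5, 172.5
n = 50, Σfm = 8240, mean = 164.8000
Σfm² = 1359362.5
Σf(m − x̄)² = Σfm² − (Σfm)²/n = 1359362.5 − 8240²/50 = 1410.5000
Population variance = 1410.5000 / 50 = 28.2100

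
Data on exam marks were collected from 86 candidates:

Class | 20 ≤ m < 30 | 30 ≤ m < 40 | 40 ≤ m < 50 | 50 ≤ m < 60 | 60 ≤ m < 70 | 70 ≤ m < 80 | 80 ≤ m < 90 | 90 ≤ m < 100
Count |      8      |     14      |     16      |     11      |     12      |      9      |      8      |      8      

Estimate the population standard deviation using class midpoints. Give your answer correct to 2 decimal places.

Midpoints: 25, 35, 45, 55, 65, 75, 85, 95
n = 86, Σfm = 4910, mean = 57.0930
Σfm² = 319150
Σf(m − x̄)² = Σfm² − (Σfm)²/n = 319150 − 4910²/86 = 38823.2558
Population variance = 38823.2558 / 86 = 451.4332
Standard deviation = √451.4332 = 21.2470

21.25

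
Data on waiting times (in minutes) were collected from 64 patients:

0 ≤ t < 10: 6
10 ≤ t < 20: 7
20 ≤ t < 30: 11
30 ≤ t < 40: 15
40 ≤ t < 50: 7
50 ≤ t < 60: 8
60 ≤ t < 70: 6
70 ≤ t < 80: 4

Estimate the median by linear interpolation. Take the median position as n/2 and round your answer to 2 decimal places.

35.33

Cumulative frequencies: 6, 13, 24, 39, 46, 54, 60, 64
n = 64; position = n/2 = 32.
This falls in the class 30 ≤ t < 40: L = 30, F = 24, f = 15, h = 10.
Median ≈ 30 + ((32 − 24) / 15) × 10 = 35.3333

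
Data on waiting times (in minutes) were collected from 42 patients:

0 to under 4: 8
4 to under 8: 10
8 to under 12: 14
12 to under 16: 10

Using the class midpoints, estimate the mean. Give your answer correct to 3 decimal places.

8.476

Midpoints: 2, 6, 10, 14
Σfm = 8×2 + 10×6 + 14×10 + 10×14 = 356
n = Σf = 42
Mean = 356 / 42 = 8.4762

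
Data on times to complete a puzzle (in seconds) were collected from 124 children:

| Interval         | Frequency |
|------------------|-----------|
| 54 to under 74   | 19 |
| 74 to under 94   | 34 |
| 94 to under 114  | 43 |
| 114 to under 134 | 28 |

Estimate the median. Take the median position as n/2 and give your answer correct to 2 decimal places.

98.19

Cumulative frequencies: 19, 53, 96, 124
n = 124; position = n/2 = 62.
This falls in the class 94 to under 114: L = 94, F = 53, f = 43, h = 20.
Median ≈ 94 + ((62 − 53) / 43) × 20 = 98.1860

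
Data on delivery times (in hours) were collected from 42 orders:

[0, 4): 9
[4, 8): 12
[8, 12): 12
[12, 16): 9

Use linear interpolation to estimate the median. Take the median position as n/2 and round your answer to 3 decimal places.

8.000

Cumulative frequencies: 9, 21, 33, 42
n = 42; position = n/2 = 21.
This falls in the class [4, 8): L = 4, F = 9, f = 12, h = 4.
Median ≈ 4 + ((21 − 9) / 12) × 4 = 8.0000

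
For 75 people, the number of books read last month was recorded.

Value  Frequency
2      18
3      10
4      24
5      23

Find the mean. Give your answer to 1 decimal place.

Values: 2, 3, 4, 5
Σfx = 18×2 + 10×3 + 24×4 + 23×5 = 277
n = Σf = 75
Mean = 277 / 75 = 3.6933

3.7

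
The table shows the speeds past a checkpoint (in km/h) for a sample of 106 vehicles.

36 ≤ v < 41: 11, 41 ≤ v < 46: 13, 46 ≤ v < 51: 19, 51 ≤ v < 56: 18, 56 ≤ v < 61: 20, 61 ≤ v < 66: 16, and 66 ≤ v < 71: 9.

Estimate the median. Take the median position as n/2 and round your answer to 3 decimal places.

53.778

Cumulative frequencies: 11, 24, 43, 61, 81, 97, 106
n = 106; position = n/2 = 53.
This falls in the class 51 ≤ v < 56: L = 51, F = 43, f = 18, h = 5.
Median ≈ 51 + ((53 − 43) / 18) × 5 = 53.7778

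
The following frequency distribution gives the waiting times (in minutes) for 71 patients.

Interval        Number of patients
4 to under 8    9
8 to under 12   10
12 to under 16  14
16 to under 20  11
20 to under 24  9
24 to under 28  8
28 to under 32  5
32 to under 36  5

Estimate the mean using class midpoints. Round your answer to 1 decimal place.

17.9

Midpoints: 6, 10, 14, 18, 22, 26, 30, 34
Σfm = 9×6 + 10×10 + 14×14 + 11×18 + 9×22 + 8×26 + 5×30 + 5×34 = 1274
n = Σf = 71
Mean = 1274 / 71 = 17.9437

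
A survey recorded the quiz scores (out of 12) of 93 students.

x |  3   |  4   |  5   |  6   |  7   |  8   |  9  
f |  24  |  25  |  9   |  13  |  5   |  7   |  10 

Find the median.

Cumulative frequencies: 24, 49, 58, 71, 76, 83, 93
n = 93, so the median is the value in position (n+1)/2 = 47.
Position 47 falls at value 4.

4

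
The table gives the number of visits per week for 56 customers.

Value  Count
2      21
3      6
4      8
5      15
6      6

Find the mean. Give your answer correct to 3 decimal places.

3.625

Values: 2, 3, 4, 5, 6
Σfx = 21×2 + 6×3 + 8×4 + 15×5 + 6×6 = 203
n = Σf = 56
Mean = 203 / 56 = 3.6250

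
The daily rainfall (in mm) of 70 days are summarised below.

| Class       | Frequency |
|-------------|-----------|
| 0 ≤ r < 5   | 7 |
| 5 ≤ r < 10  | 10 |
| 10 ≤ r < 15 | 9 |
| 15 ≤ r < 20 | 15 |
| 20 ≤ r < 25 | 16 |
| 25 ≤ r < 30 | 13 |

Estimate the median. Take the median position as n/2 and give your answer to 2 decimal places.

Cumulative frequencies: 7, 17, 26, 41, 57, 70
n = 70; position = n/2 = 35.
This falls in the class 15 ≤ r < 20: L = 15, F = 26, f = 15, h = 5.
Median ≈ 15 + ((35 − 26) / 15) × 5 = 18.0000

18.00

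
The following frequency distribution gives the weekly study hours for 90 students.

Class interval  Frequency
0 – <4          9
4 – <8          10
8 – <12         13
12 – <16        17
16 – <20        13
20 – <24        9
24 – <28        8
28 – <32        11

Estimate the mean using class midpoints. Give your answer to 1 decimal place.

Midpoints: 2, 6, 10, 14, 18, 22, 26, 30
Σfm = 9×2 + 10×6 + 13×10 + 17×14 + 13×18 + 9×22 + 8×26 + 11×30 = 1416
n = Σf = 90
Mean = 1416 / 90 = 15.7333

15.7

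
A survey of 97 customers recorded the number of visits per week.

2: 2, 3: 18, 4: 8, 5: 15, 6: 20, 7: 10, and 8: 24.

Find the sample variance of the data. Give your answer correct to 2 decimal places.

Values: 2, 3, 4, 5, 6, 7, 8
n = 97, Σfx = 547, mean = 5.6392
Σfx² = 3419
Σf(x − x̄)² = Σfx² − (Σfx)²/n = 3419 − 547²/97 = 334.3711
Sample variance = 334.3711 / 96 = 3.4830

3.48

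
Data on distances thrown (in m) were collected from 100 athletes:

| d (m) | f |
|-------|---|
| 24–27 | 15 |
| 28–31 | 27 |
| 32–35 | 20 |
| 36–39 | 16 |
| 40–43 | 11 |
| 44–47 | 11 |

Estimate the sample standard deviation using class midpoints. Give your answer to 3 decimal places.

Midpoints: 25.5, 29.5, 33.5, 37.5, 41.5, 45.5
n = 100, Σfm = 3406, mean = 34.0600
Σfm² = 119913
Σf(m − x̄)² = Σfm² − (Σfm)²/n = 119913 − 3406²/100 = 3904.6400
Sample variance = 3904.6400 / 99 = 39.4408
Standard deviation = √39.4408 = 6.2802

6.280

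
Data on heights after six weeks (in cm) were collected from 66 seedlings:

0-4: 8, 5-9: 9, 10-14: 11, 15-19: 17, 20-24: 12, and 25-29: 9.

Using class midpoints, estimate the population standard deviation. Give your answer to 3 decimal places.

7.760

Midpoints: 2, 7, 12, 17, 22, 27
n = 66, Σfm = 1007, mean = 15.2576
Σfm² = 19339
Σf(m − x̄)² = Σfm² − (Σfm)²/n = 19339 − 1007²/66 = 3974.6212
Population variance = 3974.6212 / 66 = 60.2215
Standard deviation = √60.2215 = 7.7603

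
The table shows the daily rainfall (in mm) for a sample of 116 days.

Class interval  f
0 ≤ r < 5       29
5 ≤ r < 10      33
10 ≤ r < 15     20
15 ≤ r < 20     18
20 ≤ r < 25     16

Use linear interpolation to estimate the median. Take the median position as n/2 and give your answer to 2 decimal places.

Cumulative frequencies: 29, 62, 82, 100, 116
n = 116; position = n/2 = 58.
This falls in the class 5 ≤ r < 10: L = 5, F = 29, f = 33, h = 5.
Median ≈ 5 + ((58 − 29) / 33) × 5 = 9.3939

9.39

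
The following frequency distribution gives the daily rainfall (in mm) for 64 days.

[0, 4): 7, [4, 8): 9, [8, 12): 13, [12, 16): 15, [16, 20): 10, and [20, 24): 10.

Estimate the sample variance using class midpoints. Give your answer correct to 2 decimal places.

Midpoints: 2, 6, 10, 14, 18, 22
n = 64, Σfm = 808, mean = 12.6250
Σfm² = 12672
Σf(m − x̄)² = Σfm² − (Σfm)²/n = 12672 − 808²/64 = 2471.0000
Sample variance = 2471.0000 / 63 = 39.2222

39.22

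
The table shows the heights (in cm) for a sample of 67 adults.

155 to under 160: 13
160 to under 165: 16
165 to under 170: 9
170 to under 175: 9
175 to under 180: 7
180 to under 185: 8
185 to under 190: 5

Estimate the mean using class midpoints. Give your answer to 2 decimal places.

Midpoints: 157.5, 162.5, 167.5, 172.5, 177.5, 182.5, 187.5
Σfm = 13×157.5 + 16×162.5 + 9×167.5 + 9×172.5 + 7×177.5 + 8×182.5 + 5×187.5 = 11347.5
n = Σf = 67
Mean = 11347.5 / 67 = 169.3657

169.37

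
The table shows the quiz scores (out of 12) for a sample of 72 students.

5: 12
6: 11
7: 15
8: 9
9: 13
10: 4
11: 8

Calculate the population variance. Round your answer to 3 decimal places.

Values: 5, 6, 7, 8, 9, 10, 11
n = 72, Σfx = 548, mean = 7.6111
Σfx² = 4428
Σf(x − x̄)² = Σfx² − (Σfx)²/n = 4428 − 548²/72 = 257.1111
Population variance = 257.1111 / 72 = 3.5710

3.571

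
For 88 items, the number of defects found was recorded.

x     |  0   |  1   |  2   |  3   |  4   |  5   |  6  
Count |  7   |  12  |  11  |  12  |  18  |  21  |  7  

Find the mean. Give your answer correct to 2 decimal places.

3.28

Values: 0, 1, 2, 3, 4, 5, 6
Σfx = 7×0 + 12×1 + 11×2 + 12×3 + 18×4 + 21×5 + 7×6 = 289
n = Σf = 88
Mean = 289 / 88 = 3.2841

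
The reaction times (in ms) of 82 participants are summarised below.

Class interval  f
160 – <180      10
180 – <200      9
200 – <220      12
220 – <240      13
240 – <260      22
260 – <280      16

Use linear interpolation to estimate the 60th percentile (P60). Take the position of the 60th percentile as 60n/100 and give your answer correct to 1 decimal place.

Cumulative frequencies: 10, 19, 31, 44, 66, 82
n = 82; position = 60n/100 = 49.2.
This falls in the class 240 – <260: L = 240, F = 44, f = 22, h = 20.
60th percentile ≈ 240 + ((49.2 − 44) / 22) × 20 = 244.7273

244.7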